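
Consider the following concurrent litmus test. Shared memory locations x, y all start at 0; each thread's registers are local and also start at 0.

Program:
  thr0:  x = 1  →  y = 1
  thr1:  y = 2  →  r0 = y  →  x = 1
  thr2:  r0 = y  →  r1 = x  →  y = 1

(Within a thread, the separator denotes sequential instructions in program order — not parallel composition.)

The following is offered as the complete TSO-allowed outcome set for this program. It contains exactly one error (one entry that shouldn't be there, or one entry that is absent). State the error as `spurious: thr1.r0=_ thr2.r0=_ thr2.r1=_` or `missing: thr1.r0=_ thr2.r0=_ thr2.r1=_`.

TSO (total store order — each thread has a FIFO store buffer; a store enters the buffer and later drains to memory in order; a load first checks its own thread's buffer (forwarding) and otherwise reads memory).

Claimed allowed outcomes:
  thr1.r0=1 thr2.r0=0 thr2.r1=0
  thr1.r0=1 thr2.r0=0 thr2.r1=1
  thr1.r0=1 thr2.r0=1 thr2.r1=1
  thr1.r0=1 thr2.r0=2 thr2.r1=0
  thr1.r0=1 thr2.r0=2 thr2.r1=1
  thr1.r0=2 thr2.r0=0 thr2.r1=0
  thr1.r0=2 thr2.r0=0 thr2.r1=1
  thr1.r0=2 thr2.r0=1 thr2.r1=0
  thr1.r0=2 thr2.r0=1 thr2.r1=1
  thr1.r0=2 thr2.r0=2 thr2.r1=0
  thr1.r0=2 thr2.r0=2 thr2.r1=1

spurious: thr1.r0=2 thr2.r0=1 thr2.r1=0

outcome vector order: (thr1.r0,thr2.r0,thr2.r1)
TSO (10): 100; 101; 111; 120; 121; 200; 201; 211; 220; 221
claimed∖TSO = {210}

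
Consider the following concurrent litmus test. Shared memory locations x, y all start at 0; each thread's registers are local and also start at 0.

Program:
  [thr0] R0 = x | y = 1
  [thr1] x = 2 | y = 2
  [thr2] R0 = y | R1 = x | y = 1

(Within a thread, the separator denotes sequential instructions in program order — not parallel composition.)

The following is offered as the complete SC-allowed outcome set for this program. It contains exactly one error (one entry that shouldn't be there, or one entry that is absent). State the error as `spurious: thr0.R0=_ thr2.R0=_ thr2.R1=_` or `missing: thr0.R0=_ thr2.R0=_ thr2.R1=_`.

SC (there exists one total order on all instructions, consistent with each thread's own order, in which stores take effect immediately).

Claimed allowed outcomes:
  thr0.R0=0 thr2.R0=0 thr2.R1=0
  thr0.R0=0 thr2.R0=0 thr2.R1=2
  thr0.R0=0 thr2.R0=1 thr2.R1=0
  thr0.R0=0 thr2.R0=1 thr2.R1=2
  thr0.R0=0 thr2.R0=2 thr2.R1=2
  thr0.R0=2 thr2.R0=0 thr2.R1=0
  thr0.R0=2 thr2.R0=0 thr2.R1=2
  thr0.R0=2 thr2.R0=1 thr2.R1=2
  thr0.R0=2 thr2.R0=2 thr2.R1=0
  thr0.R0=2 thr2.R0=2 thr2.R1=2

outcome vector order: (thr0.R0,thr2.R0,thr2.R1)
[SC] allowed = {(0,0,0); (0,0,2); (0,1,0); (0,1,2); (0,2,2); (2,0,0); (2,0,2); (2,1,2); (2,2,2)}
claimed∖SC = {(2,2,0)}

spurious: thr0.R0=2 thr2.R0=2 thr2.R1=0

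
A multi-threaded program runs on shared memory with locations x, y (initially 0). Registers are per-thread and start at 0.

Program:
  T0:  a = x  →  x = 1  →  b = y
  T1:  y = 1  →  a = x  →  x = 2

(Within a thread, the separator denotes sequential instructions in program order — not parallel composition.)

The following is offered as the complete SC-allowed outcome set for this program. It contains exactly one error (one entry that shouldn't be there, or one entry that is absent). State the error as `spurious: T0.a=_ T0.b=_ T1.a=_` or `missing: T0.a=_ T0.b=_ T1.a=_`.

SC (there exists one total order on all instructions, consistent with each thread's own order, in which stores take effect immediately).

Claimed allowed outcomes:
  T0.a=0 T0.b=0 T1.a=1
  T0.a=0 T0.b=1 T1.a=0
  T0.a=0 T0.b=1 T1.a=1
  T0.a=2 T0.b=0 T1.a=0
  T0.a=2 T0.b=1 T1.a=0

outcome vector order: (T0.a,T0.b,T1.a)
under SC → <0 0 1> <0 1 0> <0 1 1> <2 1 0>
claimed∖SC = {<2 0 0>}

spurious: T0.a=2 T0.b=0 T1.a=0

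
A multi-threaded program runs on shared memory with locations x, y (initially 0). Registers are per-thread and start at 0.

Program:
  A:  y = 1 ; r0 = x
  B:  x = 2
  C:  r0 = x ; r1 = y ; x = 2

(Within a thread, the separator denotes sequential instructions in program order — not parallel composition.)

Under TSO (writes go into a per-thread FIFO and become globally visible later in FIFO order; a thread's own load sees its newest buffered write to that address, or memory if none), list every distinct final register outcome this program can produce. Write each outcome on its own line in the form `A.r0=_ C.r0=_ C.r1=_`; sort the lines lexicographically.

outcome vector order: (A.r0,C.r0,C.r1)
|TSO outcomes| = 8

A.r0=0 C.r0=0 C.r1=0
A.r0=0 C.r0=0 C.r1=1
A.r0=0 C.r0=2 C.r1=0
A.r0=0 C.r0=2 C.r1=1
A.r0=2 C.r0=0 C.r1=0
A.r0=2 C.r0=0 C.r1=1
A.r0=2 C.r0=2 C.r1=0
A.r0=2 C.r0=2 C.r1=1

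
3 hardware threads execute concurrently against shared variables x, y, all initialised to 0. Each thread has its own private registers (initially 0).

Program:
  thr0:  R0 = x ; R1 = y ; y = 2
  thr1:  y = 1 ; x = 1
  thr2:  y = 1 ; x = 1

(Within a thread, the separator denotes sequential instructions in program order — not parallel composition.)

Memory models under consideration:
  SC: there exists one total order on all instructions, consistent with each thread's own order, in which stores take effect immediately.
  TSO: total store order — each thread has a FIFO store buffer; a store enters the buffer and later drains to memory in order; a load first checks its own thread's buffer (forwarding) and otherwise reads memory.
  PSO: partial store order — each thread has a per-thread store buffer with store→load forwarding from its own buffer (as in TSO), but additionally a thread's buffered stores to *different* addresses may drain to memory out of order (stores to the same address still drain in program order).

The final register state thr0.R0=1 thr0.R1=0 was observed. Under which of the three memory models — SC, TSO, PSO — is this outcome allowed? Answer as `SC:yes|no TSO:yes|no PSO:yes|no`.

SC:no TSO:no PSO:yes

outcome vector order: (thr0.R0,thr0.R1)
[SC] allowed = {(0,0); (0,1); (1,1)}
[TSO] allowed = {(0,0); (0,1); (1,1)}
[PSO] allowed = {(0,0); (0,1); (1,0); (1,1)}
target (1,0) ∈ {PSO}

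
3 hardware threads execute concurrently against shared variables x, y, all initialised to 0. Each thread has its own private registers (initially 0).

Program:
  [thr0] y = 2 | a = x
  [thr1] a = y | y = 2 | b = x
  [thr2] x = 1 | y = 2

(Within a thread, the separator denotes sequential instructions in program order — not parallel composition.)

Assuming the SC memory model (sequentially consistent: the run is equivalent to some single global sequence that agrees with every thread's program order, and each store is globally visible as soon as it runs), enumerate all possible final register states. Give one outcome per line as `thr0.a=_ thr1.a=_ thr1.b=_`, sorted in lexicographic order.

outcome vector order: (thr0.a,thr1.a,thr1.b)
|SC outcomes| = 8

thr0.a=0 thr1.a=0 thr1.b=0
thr0.a=0 thr1.a=0 thr1.b=1
thr0.a=0 thr1.a=2 thr1.b=0
thr0.a=0 thr1.a=2 thr1.b=1
thr0.a=1 thr1.a=0 thr1.b=0
thr0.a=1 thr1.a=0 thr1.b=1
thr0.a=1 thr1.a=2 thr1.b=0
thr0.a=1 thr1.a=2 thr1.b=1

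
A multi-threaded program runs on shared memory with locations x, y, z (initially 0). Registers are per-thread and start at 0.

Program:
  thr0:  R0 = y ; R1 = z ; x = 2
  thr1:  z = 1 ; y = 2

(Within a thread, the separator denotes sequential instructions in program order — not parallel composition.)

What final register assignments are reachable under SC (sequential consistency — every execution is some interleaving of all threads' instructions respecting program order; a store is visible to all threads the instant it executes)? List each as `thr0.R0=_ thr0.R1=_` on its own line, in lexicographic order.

thr0.R0=0 thr0.R1=0
thr0.R0=0 thr0.R1=1
thr0.R0=2 thr0.R1=1

outcome vector order: (thr0.R0,thr0.R1)
|SC outcomes| = 3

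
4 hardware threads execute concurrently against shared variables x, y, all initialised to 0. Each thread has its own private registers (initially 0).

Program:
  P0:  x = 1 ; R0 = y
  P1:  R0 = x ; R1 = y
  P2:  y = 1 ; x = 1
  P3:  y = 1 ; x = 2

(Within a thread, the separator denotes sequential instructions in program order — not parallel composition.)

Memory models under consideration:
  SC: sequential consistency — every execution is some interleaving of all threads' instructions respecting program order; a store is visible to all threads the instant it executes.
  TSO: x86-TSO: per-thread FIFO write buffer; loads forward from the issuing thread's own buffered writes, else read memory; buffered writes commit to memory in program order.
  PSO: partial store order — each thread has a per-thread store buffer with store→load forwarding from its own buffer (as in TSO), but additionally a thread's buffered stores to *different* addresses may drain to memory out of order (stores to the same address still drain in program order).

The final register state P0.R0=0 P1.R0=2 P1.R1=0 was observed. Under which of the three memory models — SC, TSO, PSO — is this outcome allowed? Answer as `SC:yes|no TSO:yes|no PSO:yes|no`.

SC:no TSO:no PSO:yes

outcome vector order: (P0.R0,P1.R0,P1.R1)
under SC → (0,0,0), (0,0,1), (0,1,0), (0,1,1), (0,2,1), (1,0,0), (1,0,1), (1,1,0), (1,1,1), (1,2,1)
under TSO → (0,0,0), (0,0,1), (0,1,0), (0,1,1), (0,2,1), (1,0,0), (1,0,1), (1,1,0), (1,1,1), (1,2,1)
under PSO → (0,0,0), (0,0,1), (0,1,0), (0,1,1), (0,2,0), (0,2,1), (1,0,0), (1,0,1), (1,1,0), (1,1,1), (1,2,0), (1,2,1)
target (0,2,0) ∈ {PSO}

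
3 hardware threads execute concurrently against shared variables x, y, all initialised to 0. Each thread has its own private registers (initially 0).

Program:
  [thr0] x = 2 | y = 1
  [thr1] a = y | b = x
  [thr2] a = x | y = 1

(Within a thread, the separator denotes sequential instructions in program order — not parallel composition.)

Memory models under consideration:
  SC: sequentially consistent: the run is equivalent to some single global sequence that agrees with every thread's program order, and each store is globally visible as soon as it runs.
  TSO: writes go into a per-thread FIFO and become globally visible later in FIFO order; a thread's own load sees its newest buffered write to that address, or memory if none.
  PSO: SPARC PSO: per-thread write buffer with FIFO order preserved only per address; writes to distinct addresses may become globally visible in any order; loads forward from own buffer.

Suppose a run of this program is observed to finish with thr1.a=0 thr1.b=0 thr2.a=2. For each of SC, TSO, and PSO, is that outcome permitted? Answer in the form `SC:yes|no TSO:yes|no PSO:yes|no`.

SC:yes TSO:yes PSO:yes

outcome vector order: (thr1.a,thr1.b,thr2.a)
SC (7): 000 002 020 022 100 120 122
TSO (7): 000 002 020 022 100 120 122
PSO (8): 000 002 020 022 100 102 120 122
target 002 ∈ {SC,TSO,PSO}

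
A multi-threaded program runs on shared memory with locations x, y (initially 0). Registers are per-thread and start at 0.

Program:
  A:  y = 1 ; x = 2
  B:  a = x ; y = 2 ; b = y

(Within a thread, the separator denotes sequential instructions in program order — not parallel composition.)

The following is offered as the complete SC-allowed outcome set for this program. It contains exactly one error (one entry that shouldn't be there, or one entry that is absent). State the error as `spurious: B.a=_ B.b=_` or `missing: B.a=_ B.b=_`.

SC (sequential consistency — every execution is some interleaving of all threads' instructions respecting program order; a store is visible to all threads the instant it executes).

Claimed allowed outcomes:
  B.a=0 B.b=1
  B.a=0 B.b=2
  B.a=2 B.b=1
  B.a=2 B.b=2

outcome vector order: (B.a,B.b)
SC: 3 outcomes — {<0 1> <0 2> <2 2>}
claimed∖SC = {<2 1>}

spurious: B.a=2 B.b=1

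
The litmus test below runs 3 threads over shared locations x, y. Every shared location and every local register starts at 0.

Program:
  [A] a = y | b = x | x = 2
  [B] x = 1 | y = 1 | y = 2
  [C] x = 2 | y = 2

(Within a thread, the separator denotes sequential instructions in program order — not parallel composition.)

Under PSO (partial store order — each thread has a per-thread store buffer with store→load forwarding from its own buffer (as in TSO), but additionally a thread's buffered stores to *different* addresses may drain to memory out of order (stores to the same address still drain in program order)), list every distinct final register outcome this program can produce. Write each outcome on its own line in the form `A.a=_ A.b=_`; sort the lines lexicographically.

A.a=0 A.b=0
A.a=0 A.b=1
A.a=0 A.b=2
A.a=1 A.b=0
A.a=1 A.b=1
A.a=1 A.b=2
A.a=2 A.b=0
A.a=2 A.b=1
A.a=2 A.b=2

outcome vector order: (A.a,A.b)
|PSO outcomes| = 9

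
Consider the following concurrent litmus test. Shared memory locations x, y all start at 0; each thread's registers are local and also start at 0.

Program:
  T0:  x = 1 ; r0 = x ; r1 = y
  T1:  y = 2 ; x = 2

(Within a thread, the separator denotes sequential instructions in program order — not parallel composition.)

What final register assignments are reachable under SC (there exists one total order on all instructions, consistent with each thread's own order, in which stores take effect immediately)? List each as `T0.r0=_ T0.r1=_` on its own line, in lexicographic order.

outcome vector order: (T0.r0,T0.r1)
|SC outcomes| = 3

T0.r0=1 T0.r1=0
T0.r0=1 T0.r1=2
T0.r0=2 T0.r1=2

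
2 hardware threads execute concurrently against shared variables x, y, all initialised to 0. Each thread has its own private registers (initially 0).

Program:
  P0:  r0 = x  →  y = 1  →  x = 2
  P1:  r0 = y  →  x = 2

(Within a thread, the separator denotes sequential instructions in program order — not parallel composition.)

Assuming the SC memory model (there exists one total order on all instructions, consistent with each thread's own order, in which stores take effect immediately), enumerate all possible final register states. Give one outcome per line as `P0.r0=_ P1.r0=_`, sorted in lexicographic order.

outcome vector order: (P0.r0,P1.r0)
|SC outcomes| = 3

P0.r0=0 P1.r0=0
P0.r0=0 P1.r0=1
P0.r0=2 P1.r0=0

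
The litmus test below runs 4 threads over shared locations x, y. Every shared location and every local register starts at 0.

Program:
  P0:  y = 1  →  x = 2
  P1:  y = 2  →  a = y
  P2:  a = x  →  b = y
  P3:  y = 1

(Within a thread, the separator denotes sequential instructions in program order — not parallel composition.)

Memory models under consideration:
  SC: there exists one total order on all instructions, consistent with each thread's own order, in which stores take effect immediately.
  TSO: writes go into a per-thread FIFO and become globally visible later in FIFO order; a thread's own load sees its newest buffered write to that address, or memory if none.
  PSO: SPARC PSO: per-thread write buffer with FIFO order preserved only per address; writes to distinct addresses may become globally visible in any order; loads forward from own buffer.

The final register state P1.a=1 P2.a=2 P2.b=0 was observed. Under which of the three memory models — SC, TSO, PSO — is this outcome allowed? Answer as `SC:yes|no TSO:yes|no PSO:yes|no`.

SC:no TSO:no PSO:yes

outcome vector order: (P1.a,P2.a,P2.b)
[SC] allowed = {<1 0 0> <1 0 1> <1 0 2> <1 2 1> <1 2 2> <2 0 0> <2 0 1> <2 0 2> <2 2 1> <2 2 2>}
[TSO] allowed = {<1 0 0> <1 0 1> <1 0 2> <1 2 1> <1 2 2> <2 0 0> <2 0 1> <2 0 2> <2 2 1> <2 2 2>}
[PSO] allowed = {<1 0 0> <1 0 1> <1 0 2> <1 2 0> <1 2 1> <1 2 2> <2 0 0> <2 0 1> <2 0 2> <2 2 0> <2 2 1> <2 2 2>}
target <1 2 0> ∈ {PSO}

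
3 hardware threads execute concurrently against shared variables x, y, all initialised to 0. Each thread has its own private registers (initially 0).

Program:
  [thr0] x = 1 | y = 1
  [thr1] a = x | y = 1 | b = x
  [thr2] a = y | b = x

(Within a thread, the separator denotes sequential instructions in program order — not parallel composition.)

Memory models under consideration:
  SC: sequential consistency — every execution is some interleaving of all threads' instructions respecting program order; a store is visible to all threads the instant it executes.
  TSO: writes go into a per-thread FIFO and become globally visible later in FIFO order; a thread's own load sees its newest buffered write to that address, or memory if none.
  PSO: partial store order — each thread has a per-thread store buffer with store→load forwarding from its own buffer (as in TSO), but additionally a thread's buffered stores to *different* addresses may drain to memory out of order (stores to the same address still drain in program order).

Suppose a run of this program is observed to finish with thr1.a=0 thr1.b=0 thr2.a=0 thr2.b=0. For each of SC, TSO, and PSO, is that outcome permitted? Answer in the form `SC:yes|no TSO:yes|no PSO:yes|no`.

outcome vector order: (thr1.a,thr1.b,thr2.a,thr2.b)
SC: 11 outcomes — {0/0/0/0 0/0/0/1 0/0/1/0 0/0/1/1 0/1/0/0 0/1/0/1 0/1/1/0 0/1/1/1 1/1/0/0 1/1/0/1 1/1/1/1}
TSO: 11 outcomes — {0/0/0/0 0/0/0/1 0/0/1/0 0/0/1/1 0/1/0/0 0/1/0/1 0/1/1/0 0/1/1/1 1/1/0/0 1/1/0/1 1/1/1/1}
PSO: 12 outcomes — {0/0/0/0 0/0/0/1 0/0/1/0 0/0/1/1 0/1/0/0 0/1/0/1 0/1/1/0 0/1/1/1 1/1/0/0 1/1/0/1 1/1/1/0 1/1/1/1}
target 0/0/0/0 ∈ {SC,TSO,PSO}

SC:yes TSO:yes PSO:yes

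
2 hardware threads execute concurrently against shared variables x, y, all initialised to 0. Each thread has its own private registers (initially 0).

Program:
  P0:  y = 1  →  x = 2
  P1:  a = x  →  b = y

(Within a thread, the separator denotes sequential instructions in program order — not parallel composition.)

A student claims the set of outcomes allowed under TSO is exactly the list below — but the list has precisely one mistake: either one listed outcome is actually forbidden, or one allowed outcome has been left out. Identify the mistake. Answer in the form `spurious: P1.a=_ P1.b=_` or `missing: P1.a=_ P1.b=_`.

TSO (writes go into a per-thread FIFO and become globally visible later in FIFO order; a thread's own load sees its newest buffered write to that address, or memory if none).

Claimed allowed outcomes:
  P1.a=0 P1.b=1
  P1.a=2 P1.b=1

outcome vector order: (P1.a,P1.b)
TSO (3): 0/0; 0/1; 2/1
TSO∖claimed = {0/0}

missing: P1.a=0 P1.b=0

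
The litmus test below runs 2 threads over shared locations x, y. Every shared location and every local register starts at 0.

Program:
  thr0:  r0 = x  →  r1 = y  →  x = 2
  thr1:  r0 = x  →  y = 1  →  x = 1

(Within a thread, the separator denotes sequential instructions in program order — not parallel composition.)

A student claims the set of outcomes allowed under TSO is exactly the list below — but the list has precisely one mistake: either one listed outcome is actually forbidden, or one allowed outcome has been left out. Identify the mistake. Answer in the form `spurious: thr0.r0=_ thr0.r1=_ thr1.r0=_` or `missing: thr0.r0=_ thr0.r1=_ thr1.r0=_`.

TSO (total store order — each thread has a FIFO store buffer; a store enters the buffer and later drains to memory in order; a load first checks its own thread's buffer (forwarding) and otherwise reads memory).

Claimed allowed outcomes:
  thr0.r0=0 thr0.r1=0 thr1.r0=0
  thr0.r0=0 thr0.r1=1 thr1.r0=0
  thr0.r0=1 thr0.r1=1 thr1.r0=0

outcome vector order: (thr0.r0,thr0.r1,thr1.r0)
TSO: 4 outcomes — {000 002 010 110}
TSO∖claimed = {002}

missing: thr0.r0=0 thr0.r1=0 thr1.r0=2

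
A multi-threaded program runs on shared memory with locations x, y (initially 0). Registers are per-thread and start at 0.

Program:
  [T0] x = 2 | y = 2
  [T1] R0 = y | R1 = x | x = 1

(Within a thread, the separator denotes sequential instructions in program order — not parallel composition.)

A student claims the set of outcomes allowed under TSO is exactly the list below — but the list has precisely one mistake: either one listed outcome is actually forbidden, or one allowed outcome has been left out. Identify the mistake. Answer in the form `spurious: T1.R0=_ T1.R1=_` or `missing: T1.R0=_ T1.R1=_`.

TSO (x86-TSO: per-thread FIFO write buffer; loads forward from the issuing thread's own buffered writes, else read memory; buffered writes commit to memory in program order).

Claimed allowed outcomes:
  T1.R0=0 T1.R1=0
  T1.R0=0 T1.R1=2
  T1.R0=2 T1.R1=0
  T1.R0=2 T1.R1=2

spurious: T1.R0=2 T1.R1=0

outcome vector order: (T1.R0,T1.R1)
TSO (3): 00 02 22
claimed∖TSO = {20}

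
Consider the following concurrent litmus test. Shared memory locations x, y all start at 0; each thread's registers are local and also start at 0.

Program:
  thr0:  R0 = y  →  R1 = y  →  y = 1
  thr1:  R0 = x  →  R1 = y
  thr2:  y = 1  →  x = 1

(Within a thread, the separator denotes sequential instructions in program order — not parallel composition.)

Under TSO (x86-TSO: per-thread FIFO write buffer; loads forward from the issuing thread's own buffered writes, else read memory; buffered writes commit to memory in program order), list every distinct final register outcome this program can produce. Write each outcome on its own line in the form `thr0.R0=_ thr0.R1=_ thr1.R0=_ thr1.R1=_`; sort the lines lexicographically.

thr0.R0=0 thr0.R1=0 thr1.R0=0 thr1.R1=0
thr0.R0=0 thr0.R1=0 thr1.R0=0 thr1.R1=1
thr0.R0=0 thr0.R1=0 thr1.R0=1 thr1.R1=1
thr0.R0=0 thr0.R1=1 thr1.R0=0 thr1.R1=0
thr0.R0=0 thr0.R1=1 thr1.R0=0 thr1.R1=1
thr0.R0=0 thr0.R1=1 thr1.R0=1 thr1.R1=1
thr0.R0=1 thr0.R1=1 thr1.R0=0 thr1.R1=0
thr0.R0=1 thr0.R1=1 thr1.R0=0 thr1.R1=1
thr0.R0=1 thr0.R1=1 thr1.R0=1 thr1.R1=1

outcome vector order: (thr0.R0,thr0.R1,thr1.R0,thr1.R1)
|TSO outcomes| = 9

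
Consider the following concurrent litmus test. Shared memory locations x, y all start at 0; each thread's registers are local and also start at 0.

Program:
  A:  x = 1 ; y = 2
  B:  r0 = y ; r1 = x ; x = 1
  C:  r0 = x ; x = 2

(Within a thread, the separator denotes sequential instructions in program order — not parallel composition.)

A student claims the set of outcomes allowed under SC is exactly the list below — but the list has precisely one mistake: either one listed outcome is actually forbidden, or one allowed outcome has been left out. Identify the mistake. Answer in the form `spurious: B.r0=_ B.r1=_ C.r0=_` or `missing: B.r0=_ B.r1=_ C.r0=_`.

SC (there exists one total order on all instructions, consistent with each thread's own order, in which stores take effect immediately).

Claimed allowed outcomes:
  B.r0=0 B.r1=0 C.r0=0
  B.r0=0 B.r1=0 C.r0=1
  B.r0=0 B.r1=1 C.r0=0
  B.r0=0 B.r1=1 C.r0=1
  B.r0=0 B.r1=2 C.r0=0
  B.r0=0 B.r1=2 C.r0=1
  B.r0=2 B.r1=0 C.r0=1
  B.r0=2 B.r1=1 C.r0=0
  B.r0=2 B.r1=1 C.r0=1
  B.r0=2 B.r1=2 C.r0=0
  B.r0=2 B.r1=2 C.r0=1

outcome vector order: (B.r0,B.r1,C.r0)
SC: 10 outcomes — {(0,0,0) (0,0,1) (0,1,0) (0,1,1) (0,2,0) (0,2,1) (2,1,0) (2,1,1) (2,2,0) (2,2,1)}
claimed∖SC = {(2,0,1)}

spurious: B.r0=2 B.r1=0 C.r0=1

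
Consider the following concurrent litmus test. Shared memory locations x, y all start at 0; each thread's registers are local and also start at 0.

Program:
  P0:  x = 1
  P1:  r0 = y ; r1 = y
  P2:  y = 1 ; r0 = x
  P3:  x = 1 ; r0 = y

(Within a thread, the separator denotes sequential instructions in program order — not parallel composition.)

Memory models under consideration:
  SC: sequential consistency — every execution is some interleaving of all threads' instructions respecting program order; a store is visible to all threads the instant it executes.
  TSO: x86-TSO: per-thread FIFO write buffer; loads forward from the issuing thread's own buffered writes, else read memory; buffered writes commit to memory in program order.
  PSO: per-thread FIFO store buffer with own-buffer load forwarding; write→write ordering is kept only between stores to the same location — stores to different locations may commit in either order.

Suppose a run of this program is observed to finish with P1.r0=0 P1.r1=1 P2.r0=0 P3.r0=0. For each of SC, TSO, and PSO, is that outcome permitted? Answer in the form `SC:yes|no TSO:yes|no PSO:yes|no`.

SC:no TSO:yes PSO:yes

outcome vector order: (P1.r0,P1.r1,P2.r0,P3.r0)
SC: 9 outcomes — {(0,0,0,1) (0,0,1,0) (0,0,1,1) (0,1,0,1) (0,1,1,0) (0,1,1,1) (1,1,0,1) (1,1,1,0) (1,1,1,1)}
TSO: 12 outcomes — {(0,0,0,0) (0,0,0,1) (0,0,1,0) (0,0,1,1) (0,1,0,0) (0,1,0,1) (0,1,1,0) (0,1,1,1) (1,1,0,0) (1,1,0,1) (1,1,1,0) (1,1,1,1)}
PSO: 12 outcomes — {(0,0,0,0) (0,0,0,1) (0,0,1,0) (0,0,1,1) (0,1,0,0) (0,1,0,1) (0,1,1,0) (0,1,1,1) (1,1,0,0) (1,1,0,1) (1,1,1,0) (1,1,1,1)}
target (0,1,0,0) ∈ {TSO,PSO}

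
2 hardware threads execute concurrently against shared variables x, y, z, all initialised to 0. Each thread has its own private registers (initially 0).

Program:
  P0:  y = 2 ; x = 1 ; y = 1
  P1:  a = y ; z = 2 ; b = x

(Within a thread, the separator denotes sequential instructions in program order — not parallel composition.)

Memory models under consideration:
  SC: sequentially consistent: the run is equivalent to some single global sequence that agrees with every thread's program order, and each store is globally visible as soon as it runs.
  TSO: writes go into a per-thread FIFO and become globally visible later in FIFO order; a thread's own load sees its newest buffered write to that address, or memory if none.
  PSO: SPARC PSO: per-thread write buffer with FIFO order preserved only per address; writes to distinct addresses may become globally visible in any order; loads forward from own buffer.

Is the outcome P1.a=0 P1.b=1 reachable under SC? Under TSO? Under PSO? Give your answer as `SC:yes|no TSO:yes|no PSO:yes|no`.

SC:yes TSO:yes PSO:yes

outcome vector order: (P1.a,P1.b)
[SC] allowed = {(0,0) (0,1) (1,1) (2,0) (2,1)}
[TSO] allowed = {(0,0) (0,1) (1,1) (2,0) (2,1)}
[PSO] allowed = {(0,0) (0,1) (1,0) (1,1) (2,0) (2,1)}
target (0,1) ∈ {SC,TSO,PSO}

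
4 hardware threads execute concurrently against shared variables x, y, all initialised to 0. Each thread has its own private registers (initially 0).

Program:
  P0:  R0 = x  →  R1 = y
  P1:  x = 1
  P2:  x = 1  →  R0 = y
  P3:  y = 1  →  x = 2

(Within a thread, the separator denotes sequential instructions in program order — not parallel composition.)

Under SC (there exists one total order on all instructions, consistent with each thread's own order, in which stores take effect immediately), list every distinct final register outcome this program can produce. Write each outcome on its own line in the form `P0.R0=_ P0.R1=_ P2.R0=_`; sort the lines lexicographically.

P0.R0=0 P0.R1=0 P2.R0=0
P0.R0=0 P0.R1=0 P2.R0=1
P0.R0=0 P0.R1=1 P2.R0=0
P0.R0=0 P0.R1=1 P2.R0=1
P0.R0=1 P0.R1=0 P2.R0=0
P0.R0=1 P0.R1=0 P2.R0=1
P0.R0=1 P0.R1=1 P2.R0=0
P0.R0=1 P0.R1=1 P2.R0=1
P0.R0=2 P0.R1=1 P2.R0=0
P0.R0=2 P0.R1=1 P2.R0=1

outcome vector order: (P0.R0,P0.R1,P2.R0)
|SC outcomes| = 10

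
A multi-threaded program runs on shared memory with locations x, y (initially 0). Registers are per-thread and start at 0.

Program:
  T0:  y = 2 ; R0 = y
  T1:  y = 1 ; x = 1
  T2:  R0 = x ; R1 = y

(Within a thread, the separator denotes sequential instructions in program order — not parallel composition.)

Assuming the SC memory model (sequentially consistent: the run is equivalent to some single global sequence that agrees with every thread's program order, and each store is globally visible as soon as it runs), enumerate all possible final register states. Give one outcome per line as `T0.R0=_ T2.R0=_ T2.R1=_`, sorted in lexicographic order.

outcome vector order: (T0.R0,T2.R0,T2.R1)
|SC outcomes| = 9

T0.R0=1 T2.R0=0 T2.R1=0
T0.R0=1 T2.R0=0 T2.R1=1
T0.R0=1 T2.R0=0 T2.R1=2
T0.R0=1 T2.R0=1 T2.R1=1
T0.R0=2 T2.R0=0 T2.R1=0
T0.R0=2 T2.R0=0 T2.R1=1
T0.R0=2 T2.R0=0 T2.R1=2
T0.R0=2 T2.R0=1 T2.R1=1
T0.R0=2 T2.R0=1 T2.R1=2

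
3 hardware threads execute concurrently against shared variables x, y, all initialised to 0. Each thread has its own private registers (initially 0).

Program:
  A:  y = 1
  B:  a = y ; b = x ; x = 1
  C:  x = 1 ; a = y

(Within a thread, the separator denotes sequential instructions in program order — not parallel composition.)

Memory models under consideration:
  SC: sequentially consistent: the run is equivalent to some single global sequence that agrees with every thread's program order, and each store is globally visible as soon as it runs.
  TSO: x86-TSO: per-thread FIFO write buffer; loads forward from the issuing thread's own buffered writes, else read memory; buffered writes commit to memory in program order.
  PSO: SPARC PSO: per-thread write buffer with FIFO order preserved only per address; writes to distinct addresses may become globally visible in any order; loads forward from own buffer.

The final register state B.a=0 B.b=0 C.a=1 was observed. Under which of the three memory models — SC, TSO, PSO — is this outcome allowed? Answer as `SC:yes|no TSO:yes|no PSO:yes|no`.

SC:yes TSO:yes PSO:yes

outcome vector order: (B.a,B.b,C.a)
SC: 7 outcomes — {0/0/0, 0/0/1, 0/1/0, 0/1/1, 1/0/1, 1/1/0, 1/1/1}
TSO: 8 outcomes — {0/0/0, 0/0/1, 0/1/0, 0/1/1, 1/0/0, 1/0/1, 1/1/0, 1/1/1}
PSO: 8 outcomes — {0/0/0, 0/0/1, 0/1/0, 0/1/1, 1/0/0, 1/0/1, 1/1/0, 1/1/1}
target 0/0/1 ∈ {SC,TSO,PSO}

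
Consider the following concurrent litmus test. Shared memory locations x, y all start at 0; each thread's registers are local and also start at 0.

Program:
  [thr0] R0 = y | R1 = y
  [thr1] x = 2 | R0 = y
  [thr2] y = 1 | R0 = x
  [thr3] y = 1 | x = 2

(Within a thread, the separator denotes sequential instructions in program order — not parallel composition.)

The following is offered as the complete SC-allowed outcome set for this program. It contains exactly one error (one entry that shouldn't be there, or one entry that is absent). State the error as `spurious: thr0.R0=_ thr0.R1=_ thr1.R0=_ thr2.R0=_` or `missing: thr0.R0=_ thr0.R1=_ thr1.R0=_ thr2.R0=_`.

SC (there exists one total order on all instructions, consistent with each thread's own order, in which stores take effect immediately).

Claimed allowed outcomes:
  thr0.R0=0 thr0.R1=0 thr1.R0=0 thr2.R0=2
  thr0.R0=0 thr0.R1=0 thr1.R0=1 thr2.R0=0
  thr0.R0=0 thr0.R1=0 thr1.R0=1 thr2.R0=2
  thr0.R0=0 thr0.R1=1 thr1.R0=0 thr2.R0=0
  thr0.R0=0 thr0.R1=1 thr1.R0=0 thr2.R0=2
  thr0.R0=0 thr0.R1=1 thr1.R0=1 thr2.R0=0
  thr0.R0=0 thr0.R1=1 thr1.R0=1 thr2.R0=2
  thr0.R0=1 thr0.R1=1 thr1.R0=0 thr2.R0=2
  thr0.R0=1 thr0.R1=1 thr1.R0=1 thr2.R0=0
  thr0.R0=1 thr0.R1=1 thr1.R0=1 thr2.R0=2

spurious: thr0.R0=0 thr0.R1=1 thr1.R0=0 thr2.R0=0

outcome vector order: (thr0.R0,thr0.R1,thr1.R0,thr2.R0)
SC (9): (0,0,0,2); (0,0,1,0); (0,0,1,2); (0,1,0,2); (0,1,1,0); (0,1,1,2); (1,1,0,2); (1,1,1,0); (1,1,1,2)
claimed∖SC = {(0,1,0,0)}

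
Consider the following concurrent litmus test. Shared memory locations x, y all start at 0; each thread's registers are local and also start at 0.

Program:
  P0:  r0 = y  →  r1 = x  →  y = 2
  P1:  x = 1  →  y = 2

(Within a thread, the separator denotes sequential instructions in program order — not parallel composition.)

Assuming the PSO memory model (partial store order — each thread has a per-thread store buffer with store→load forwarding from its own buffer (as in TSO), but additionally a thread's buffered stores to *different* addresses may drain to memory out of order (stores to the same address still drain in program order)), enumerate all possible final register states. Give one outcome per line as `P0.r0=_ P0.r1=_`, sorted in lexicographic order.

P0.r0=0 P0.r1=0
P0.r0=0 P0.r1=1
P0.r0=2 P0.r1=0
P0.r0=2 P0.r1=1

outcome vector order: (P0.r0,P0.r1)
|PSO outcomes| = 4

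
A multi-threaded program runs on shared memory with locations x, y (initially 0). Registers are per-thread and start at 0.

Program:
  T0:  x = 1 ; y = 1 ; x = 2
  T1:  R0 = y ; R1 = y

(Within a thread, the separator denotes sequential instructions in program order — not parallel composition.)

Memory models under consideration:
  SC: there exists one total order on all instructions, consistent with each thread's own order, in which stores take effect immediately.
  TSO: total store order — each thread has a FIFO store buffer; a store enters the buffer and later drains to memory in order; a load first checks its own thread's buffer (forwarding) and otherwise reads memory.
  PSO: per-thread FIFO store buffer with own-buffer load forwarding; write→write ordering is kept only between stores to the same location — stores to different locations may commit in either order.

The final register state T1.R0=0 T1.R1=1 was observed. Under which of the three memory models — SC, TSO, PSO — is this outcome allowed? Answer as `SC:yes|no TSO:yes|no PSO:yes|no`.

SC:yes TSO:yes PSO:yes

outcome vector order: (T1.R0,T1.R1)
[SC] allowed = {00 01 11}
[TSO] allowed = {00 01 11}
[PSO] allowed = {00 01 11}
target 01 ∈ {SC,TSO,PSO}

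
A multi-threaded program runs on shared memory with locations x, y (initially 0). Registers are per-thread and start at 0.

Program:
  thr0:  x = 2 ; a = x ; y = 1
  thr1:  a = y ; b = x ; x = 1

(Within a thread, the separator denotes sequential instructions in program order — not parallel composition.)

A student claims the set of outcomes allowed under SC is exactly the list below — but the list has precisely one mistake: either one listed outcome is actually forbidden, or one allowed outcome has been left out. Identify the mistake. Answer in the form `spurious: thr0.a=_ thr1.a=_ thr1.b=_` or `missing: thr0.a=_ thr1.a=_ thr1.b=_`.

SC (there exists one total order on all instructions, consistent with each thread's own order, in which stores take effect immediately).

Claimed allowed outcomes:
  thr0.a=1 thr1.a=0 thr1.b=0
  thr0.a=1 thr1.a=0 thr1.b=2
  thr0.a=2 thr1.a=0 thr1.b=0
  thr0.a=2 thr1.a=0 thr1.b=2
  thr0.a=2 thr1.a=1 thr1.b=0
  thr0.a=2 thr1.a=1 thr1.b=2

outcome vector order: (thr0.a,thr1.a,thr1.b)
SC (5): (1,0,0); (1,0,2); (2,0,0); (2,0,2); (2,1,2)
claimed∖SC = {(2,1,0)}

spurious: thr0.a=2 thr1.a=1 thr1.b=0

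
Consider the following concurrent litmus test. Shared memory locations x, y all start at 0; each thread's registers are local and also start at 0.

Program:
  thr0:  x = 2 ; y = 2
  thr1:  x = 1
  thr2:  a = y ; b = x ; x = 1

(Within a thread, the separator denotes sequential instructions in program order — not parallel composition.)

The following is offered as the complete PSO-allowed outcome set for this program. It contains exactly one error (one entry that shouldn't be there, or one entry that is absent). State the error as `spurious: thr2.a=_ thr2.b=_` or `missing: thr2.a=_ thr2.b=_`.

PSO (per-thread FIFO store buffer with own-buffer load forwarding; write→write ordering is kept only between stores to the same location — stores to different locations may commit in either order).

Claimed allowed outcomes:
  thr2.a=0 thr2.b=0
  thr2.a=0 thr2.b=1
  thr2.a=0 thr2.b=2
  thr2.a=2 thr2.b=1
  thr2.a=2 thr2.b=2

outcome vector order: (thr2.a,thr2.b)
PSO (6): (0,0), (0,1), (0,2), (2,0), (2,1), (2,2)
PSO∖claimed = {(2,0)}

missing: thr2.a=2 thr2.b=0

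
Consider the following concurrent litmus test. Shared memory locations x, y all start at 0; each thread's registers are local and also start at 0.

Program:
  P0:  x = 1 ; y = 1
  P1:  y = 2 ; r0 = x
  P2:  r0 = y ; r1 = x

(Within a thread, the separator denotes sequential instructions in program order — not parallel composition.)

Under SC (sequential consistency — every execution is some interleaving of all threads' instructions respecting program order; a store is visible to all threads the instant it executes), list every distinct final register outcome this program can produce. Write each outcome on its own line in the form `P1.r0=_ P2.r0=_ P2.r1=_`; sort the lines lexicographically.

P1.r0=0 P2.r0=0 P2.r1=0
P1.r0=0 P2.r0=0 P2.r1=1
P1.r0=0 P2.r0=1 P2.r1=1
P1.r0=0 P2.r0=2 P2.r1=0
P1.r0=0 P2.r0=2 P2.r1=1
P1.r0=1 P2.r0=0 P2.r1=0
P1.r0=1 P2.r0=0 P2.r1=1
P1.r0=1 P2.r0=1 P2.r1=1
P1.r0=1 P2.r0=2 P2.r1=0
P1.r0=1 P2.r0=2 P2.r1=1

outcome vector order: (P1.r0,P2.r0,P2.r1)
|SC outcomes| = 10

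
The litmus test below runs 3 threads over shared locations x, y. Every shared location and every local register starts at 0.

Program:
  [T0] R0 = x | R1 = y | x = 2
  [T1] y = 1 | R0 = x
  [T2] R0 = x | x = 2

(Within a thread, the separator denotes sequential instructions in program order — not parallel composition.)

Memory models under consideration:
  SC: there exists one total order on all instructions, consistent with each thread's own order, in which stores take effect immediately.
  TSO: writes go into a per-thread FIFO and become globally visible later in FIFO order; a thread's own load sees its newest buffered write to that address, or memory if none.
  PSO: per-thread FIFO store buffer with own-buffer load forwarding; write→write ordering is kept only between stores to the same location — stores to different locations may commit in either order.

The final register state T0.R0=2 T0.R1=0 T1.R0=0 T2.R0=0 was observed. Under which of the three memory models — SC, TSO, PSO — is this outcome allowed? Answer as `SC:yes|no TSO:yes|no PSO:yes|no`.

SC:no TSO:yes PSO:yes

outcome vector order: (T0.R0,T0.R1,T1.R0,T2.R0)
SC: 11 outcomes — {0/0/0/0, 0/0/0/2, 0/0/2/0, 0/0/2/2, 0/1/0/0, 0/1/0/2, 0/1/2/0, 0/1/2/2, 2/0/2/0, 2/1/0/0, 2/1/2/0}
TSO: 12 outcomes — {0/0/0/0, 0/0/0/2, 0/0/2/0, 0/0/2/2, 0/1/0/0, 0/1/0/2, 0/1/2/0, 0/1/2/2, 2/0/0/0, 2/0/2/0, 2/1/0/0, 2/1/2/0}
PSO: 12 outcomes — {0/0/0/0, 0/0/0/2, 0/0/2/0, 0/0/2/2, 0/1/0/0, 0/1/0/2, 0/1/2/0, 0/1/2/2, 2/0/0/0, 2/0/2/0, 2/1/0/0, 2/1/2/0}
target 2/0/0/0 ∈ {TSO,PSO}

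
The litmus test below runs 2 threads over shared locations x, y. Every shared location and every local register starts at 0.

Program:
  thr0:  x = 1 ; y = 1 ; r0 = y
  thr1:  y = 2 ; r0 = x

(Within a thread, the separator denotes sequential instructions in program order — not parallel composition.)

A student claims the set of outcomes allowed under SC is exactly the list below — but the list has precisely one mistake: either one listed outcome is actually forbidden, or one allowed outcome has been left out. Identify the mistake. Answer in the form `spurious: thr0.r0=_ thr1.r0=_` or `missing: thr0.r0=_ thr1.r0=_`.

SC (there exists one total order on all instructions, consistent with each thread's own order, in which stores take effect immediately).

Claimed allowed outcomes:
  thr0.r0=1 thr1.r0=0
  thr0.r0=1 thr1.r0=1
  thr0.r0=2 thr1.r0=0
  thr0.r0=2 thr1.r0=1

spurious: thr0.r0=2 thr1.r0=0

outcome vector order: (thr0.r0,thr1.r0)
SC (3): <1 0> <1 1> <2 1>
claimed∖SC = {<2 0>}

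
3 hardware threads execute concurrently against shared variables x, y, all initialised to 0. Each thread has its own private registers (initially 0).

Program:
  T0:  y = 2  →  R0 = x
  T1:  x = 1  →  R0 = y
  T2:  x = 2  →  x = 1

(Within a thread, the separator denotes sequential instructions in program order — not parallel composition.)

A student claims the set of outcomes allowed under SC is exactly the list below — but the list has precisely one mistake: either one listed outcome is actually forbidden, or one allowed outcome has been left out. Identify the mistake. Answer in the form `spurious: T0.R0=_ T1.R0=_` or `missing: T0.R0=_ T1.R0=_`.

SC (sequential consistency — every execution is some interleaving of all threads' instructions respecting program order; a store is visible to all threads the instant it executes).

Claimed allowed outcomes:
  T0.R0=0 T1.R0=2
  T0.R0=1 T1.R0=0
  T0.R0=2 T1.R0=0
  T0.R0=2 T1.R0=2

outcome vector order: (T0.R0,T1.R0)
SC (5): (0,2), (1,0), (1,2), (2,0), (2,2)
SC∖claimed = {(1,2)}

missing: T0.R0=1 T1.R0=2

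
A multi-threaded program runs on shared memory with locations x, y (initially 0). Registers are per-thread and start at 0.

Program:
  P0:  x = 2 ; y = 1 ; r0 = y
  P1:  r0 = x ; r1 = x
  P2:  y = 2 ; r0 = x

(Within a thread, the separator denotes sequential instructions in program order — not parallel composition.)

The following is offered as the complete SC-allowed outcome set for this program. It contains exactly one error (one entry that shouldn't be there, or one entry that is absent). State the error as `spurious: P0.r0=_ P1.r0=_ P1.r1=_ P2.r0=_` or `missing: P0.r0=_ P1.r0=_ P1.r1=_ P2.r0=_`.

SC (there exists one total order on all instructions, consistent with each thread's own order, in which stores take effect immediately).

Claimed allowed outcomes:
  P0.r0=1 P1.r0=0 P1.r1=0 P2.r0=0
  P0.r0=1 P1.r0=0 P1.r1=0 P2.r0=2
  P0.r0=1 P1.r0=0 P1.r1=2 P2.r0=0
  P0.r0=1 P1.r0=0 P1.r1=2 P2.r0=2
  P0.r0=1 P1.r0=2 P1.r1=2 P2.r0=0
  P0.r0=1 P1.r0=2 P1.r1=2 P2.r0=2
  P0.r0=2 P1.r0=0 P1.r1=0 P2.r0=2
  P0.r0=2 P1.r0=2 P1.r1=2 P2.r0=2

missing: P0.r0=2 P1.r0=0 P1.r1=2 P2.r0=2

outcome vector order: (P0.r0,P1.r0,P1.r1,P2.r0)
[SC] allowed = {<1 0 0 0>, <1 0 0 2>, <1 0 2 0>, <1 0 2 2>, <1 2 2 0>, <1 2 2 2>, <2 0 0 2>, <2 0 2 2>, <2 2 2 2>}
SC∖claimed = {<2 0 2 2>}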